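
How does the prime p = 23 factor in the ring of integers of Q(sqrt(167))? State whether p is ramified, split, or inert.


K = Q(sqrt(167)). Since d mod 4 = 3, disc(K) = 668.
Check p | disc: 668 mod 23 = 1.
p does not divide disc. Compute Legendre symbol (d/p):
6^((23-1)/2) mod 23 = 1
(d/p) = 1, so p splits: (p) = P*P' with e=1, f=1, g=2.
Therefore p is split.

split


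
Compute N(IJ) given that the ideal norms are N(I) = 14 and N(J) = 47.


N(IJ) = N(I) * N(J)
= 14 * 47
= 658

658


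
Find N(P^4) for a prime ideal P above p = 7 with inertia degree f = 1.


N(P^a) = p^(a*f)
= 7^(4*1)
= 7^4
= 2401

2401


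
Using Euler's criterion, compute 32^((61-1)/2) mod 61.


p = 61 is prime and the exponent is (p-1)/2 = 30, so by Euler's criterion 32^30 = (32/61) = +1 or -1 mod 61.
Compute by square-and-multiply:
  30 = 16 + 8 + 4 + 2 (binary 11110)
  Repeated squaring mod 61: 32^1 = 32, 32^2 = 48, 32^4 = 47, 32^8 = 13, 32^16 = 47
  32^30 = 32^16 * 32^8 * 32^4 * 32^2 = 47 * 13 * 47 * 48 mod 61
    47 * 13 = 611 = 1 mod 61
    1 * 47 = 47 = 47 mod 61
    47 * 48 = 2256 = 60 mod 61
  32^30 = 60 mod 61
Result 60 = p - 1 = -1 mod 61: 32 is a quadratic non-residue mod 61. As a residue in [0, p-1] the value is 60.
32^30 mod 61 = 60

60


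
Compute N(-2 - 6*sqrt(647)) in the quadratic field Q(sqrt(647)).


N(a + b*sqrt(d)) = a^2 - d*b^2
= (-2)^2 - (647)*(-6)^2
= 4 - 23292
= -23288

-23288


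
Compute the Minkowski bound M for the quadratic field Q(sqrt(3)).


d = 3, d mod 4 = 3, so disc(K) = 4d = 12; |disc(K)| = 12
Real quadratic field, so n = 2, s = r2 = 0, r1 = 2
M = (n!/n^n) * (4/pi)^s * sqrt(|disc(K)|) = (2!/2^2) * (4/pi)^0 * sqrt(12)
= 0.5 * 1.000000 * 3.464102
= 1.7321

1.7321


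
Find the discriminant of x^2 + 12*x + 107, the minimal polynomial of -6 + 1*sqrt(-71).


The element -6 + 1*sqrt(-71) has minimal polynomial:
x^2 + 12*x + 107
Discriminant = (12)^2 - 4*(107)
= 144 - 428
= -284

-284


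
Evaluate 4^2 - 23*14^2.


x^2 - d*y^2
= 4^2 - 23*14^2
= 16 - 4508
= -4492

-4492


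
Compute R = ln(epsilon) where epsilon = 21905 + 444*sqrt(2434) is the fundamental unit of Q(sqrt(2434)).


epsilon = 21905 + 444*sqrt(2434)
= 43810.0000
R = ln(43810.0000)
= 10.6876

10.6876


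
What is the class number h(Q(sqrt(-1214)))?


K = Q(sqrt(-1214)). d mod 4 = 2, so D = disc(K) = 4d = -4856
h(K) equals the number of primitive reduced positive-definite forms (a, b, c) = a*x^2 + b*x*y + c*y^2 with b^2 - 4ac = D,
where reduced means |b| <= a <= c, with b >= 0 whenever |b| = a or a = c, and primitive means gcd(a, b, c) = 1.
Reduced forces 3a^2 <= |D| = 4856, so 1 <= a <= 40; b must have the parity of D, and c = (b^2 - D)/(4a) must be an integer >= a.
Enumerate a = 1..40, b in [-a, a]:
  a=1: (1, 0, 1214)  [1]
  a=2: (2, 0, 607)  [1]
  a=3: (3, -2, 405), (3, 2, 405)  [2]
  a=4: none
  a=5: (5, -2, 243), (5, 2, 243)  [2]
  a=6: (6, -4, 203), (6, 4, 203)  [2]
  a=7: (7, -4, 174), (7, 4, 174)  [2]
  a=8: none
  a=9: (9, -2, 135), (9, 2, 135)  [2]
  a=10: (10, -8, 123), (10, 8, 123)  [2]
  a=11..13: none
  a=14: (14, -4, 87), (14, 4, 87)  [2]
  a=15: (15, -8, 82), (15, -2, 81), (15, 2, 81), (15, 8, 82)  [4]
  a=16..17: none
  a=18: (18, -16, 71), (18, 16, 71)  [2]
  a=19..20: none
  a=21: (21, -10, 59), (21, -4, 58), (21, 4, 58), (21, 10, 59)  [4]
  a=22..24: none
  a=25: (25, -12, 50), (25, 12, 50)  [2]
  a=26: none
  a=27: (27, -2, 45), (27, 2, 45)  [2]
  a=28: none
  a=29: (29, -4, 42), (29, 4, 42)  [2]
  a=30: (30, -28, 47), (30, -8, 41), (30, 8, 41), (30, 28, 47)  [4]
  a=31..34: none
  a=35: (35, -32, 42), (35, -18, 37), (35, 18, 37), (35, 32, 42)  [4]
  a=36..40: none
Total reduced forms: 1 + 1 + 2 + 2 + 2 + 2 + 2 + 2 + 2 + 4 + 2 + 4 + 2 + 2 + 2 + 4 + 4 = 40
h = 40

40


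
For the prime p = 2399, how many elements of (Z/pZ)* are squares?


For prime p, the number of non-zero quadratic residues is (p-1)/2.
= (2399-1)/2
= 1199

1199


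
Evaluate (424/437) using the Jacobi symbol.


Compute (424/437) via quadratic reciprocity:
  pull out 2: (2/437) = -1  (since 437 mod 8 = 5)
  pull out 2: (2/437) = -1  (since 437 mod 8 = 5)
  pull out 2: (2/437) = -1  (since 437 mod 8 = 5)
  reciprocity: (53/437) -> +(437/53)
  reduce: (13/53)
  reciprocity: (13/53) -> +(53/13)
  reduce: (1/13)
  (1/13) = 1
Product of signs = -1

-1


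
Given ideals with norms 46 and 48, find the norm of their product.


N(IJ) = N(I) * N(J)
= 46 * 48
= 2208

2208


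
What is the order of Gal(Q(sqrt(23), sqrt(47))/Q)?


The 2 square roots of distinct primes are multiplicatively independent over Q,
so [K:Q] = 2^2 and Gal(K/Q) is isomorphic to (Z/2Z)^2.
|Gal| = 2^2 = 4

4


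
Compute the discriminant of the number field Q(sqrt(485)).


For K = Q(sqrt(d)) with d squarefree: disc(K) = d if d = 1 mod 4, and disc(K) = 4d if d = 2 or 3 mod 4.
Here d = 485, and d mod 4 = 1.
d = 1 mod 4 (O_K = Z[(1+sqrt(d))/2]), so disc(K) = d = 485

485


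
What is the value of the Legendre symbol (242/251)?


p = 251 is prime, so compute (242/251) with the reciprocity algorithm (Jacobi-symbol steps: pull out 2s via (2/n), flip via reciprocity, reduce):
  pull out 2: (2/251) = -1  (since 251 mod 8 = 3)
  reciprocity: (121/251) -> +(251/121)
  reduce: (9/121)
  reciprocity: (9/121) -> +(121/9)
  reduce: (4/9)
  pull out 2: (2/9) = +1  (since 9 mod 8 = 1)
  pull out 2: (2/9) = +1  (since 9 mod 8 = 1)
  (1/9) = 1
Product of signs = -1
(242/251) = -1

-1


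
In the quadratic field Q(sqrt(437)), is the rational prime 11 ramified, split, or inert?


K = Q(sqrt(437)). Since d mod 4 = 1, disc(K) = 437.
Check p | disc: 437 mod 11 = 8.
p does not divide disc. Compute Legendre symbol (d/p):
8^((11-1)/2) mod 11 = -1
(d/p) = -1, so p is inert: (p) stays prime with e=1, f=2, g=1.
Therefore p is inert.

inert


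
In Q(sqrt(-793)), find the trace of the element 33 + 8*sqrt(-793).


Tr(a + b*sqrt(d)) = (a + b*sqrt(d)) + (a - b*sqrt(d)) = 2a
= 2 * (33)
= 66

66


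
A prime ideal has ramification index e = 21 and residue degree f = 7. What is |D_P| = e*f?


|D_P| = e * f
= 21 * 7
= 147

147


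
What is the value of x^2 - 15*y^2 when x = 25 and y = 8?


x^2 - d*y^2
= 25^2 - 15*8^2
= 625 - 960
= -335

-335


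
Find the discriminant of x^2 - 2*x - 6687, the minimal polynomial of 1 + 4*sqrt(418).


The element 1 + 4*sqrt(418) has minimal polynomial:
x^2 - 2*x - 6687
Discriminant = (-2)^2 - 4*(-6687)
= 4 + 26748
= 26752

26752


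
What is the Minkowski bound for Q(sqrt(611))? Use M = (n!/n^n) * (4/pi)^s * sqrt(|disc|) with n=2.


d = 611, d mod 4 = 3, so disc(K) = 4d = 2444; |disc(K)| = 2444
Real quadratic field, so n = 2, s = r2 = 0, r1 = 2
M = (n!/n^n) * (4/pi)^s * sqrt(|disc(K)|) = (2!/2^2) * (4/pi)^0 * sqrt(2444)
= 0.5 * 1.000000 * 49.436828
= 24.7184

24.7184


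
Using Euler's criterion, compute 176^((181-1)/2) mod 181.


p = 181 is prime and the exponent is (p-1)/2 = 90, so by Euler's criterion 176^90 = (176/181) = +1 or -1 mod 181.
Compute by square-and-multiply:
  90 = 64 + 16 + 8 + 2 (binary 1011010)
  Repeated squaring mod 181: 176^1 = 176, 176^2 = 25, 176^4 = 82, 176^8 = 27, 176^16 = 5, 176^32 = 25, 176^64 = 82
  176^90 = 176^64 * 176^16 * 176^8 * 176^2 = 82 * 5 * 27 * 25 mod 181
    82 * 5 = 410 = 48 mod 181
    48 * 27 = 1296 = 29 mod 181
    29 * 25 = 725 = 1 mod 181
  176^90 = 1 mod 181
Result 1: 176 is a quadratic residue mod 181.
176^90 mod 181 = 1

1


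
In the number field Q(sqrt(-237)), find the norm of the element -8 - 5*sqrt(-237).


N(a + b*sqrt(d)) = a^2 - d*b^2
= (-8)^2 - (-237)*(-5)^2
= 64 + 5925
= 5989

5989


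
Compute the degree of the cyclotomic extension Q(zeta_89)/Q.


The degree equals Euler's totient phi(89).
89 = 89
phi(89) = 88

88


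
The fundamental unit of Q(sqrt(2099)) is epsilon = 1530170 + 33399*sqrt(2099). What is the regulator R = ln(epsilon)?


epsilon = 1530170 + 33399*sqrt(2099)
= 3.0603e+06
R = ln(3.0603e+06)
= 14.9340

14.9340


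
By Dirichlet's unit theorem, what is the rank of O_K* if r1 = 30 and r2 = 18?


By Dirichlet's unit theorem:
rank = r1 + r2 - 1
= 30 + 18 - 1
= 47

47


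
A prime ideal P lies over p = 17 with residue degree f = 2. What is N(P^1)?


N(P^a) = p^(a*f)
= 17^(1*2)
= 17^2
= 289

289


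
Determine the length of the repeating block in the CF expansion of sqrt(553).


Run the CF algorithm for sqrt(553).
a_0 = floor(sqrt(553)) = 23; set m_0=0, q_0=1.
Recurrence: m' = q*a - m,  q' = (d - m'^2)/q,  a' = floor((a_0 + m')/q').
  step 1: m=23, q=24, a=1
  step 2: m=1, q=23, a=1
  step 3: m=22, q=3, a=15
  step 4: m=23, q=8, a=5
  step 5: m=17, q=33, a=1
  step 6: m=16, q=9, a=4
  step 7: m=20, q=17, a=2
  step 8: m=14, q=21, a=1
  step 9: m=7, q=24, a=1
  step 10: m=17, q=11, a=3
  step 11: m=16, q=27, a=1
  step 12: m=11, q=16, a=2
  step 13: m=21, q=7, a=6
  step 14: m=21, q=16, a=2
  step 15: m=11, q=27, a=1
  step 16: m=16, q=11, a=3
  step 17: m=17, q=24, a=1
  step 18: m=7, q=21, a=1
  step 19: m=14, q=17, a=2
  step 20: m=20, q=9, a=4
  step 21: m=16, q=33, a=1
  step 22: m=17, q=8, a=5
  step 23: m=23, q=3, a=15
  step 24: m=22, q=23, a=1
  step 25: m=1, q=24, a=1
  step 26: m=23, q=1, a=46
a_26 = 2*a_0 = 46, so the period closes here.
sqrt(553) = [23; 1, 1, 15, 5, 1, 4, 2, 1, 1, 3, 1, 2, 6, 2, 1, 3, 1, 1, 2, 4, 1, 5, 15, 1, 1, 46]
Period length = 26

26


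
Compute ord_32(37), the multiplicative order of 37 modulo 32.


We want ord_32(37), the smallest k >= 1 with 37^k = 1 mod 32.
n = 32 = 2^5, phi(32) = 16; the order divides phi(n).
Divisors of 16: 1, 2, 4, 8, 16
Repeated squaring mod 32: 37^1 = 5, 37^2 = 25, 37^4 = 17, 37^8 = 1, 37^16 = 1
Test divisors in increasing order:
  k=1: 37^1 = 5 mod 32
  k=2: 37^2 = 25 mod 32
  k=4: 37^4 = 17 mod 32
  k=8: 37^8 = 1 mod 32  <- first divisor giving 1
Order = 8

8


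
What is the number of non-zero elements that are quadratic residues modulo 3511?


For prime p, the number of non-zero quadratic residues is (p-1)/2.
= (3511-1)/2
= 1755

1755


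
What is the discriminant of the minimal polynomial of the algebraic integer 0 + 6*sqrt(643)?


The element 0 + 6*sqrt(643) has minimal polynomial:
x^2 + 0*x - 23148
Discriminant = (0)^2 - 4*(-23148)
= 0 + 92592
= 92592

92592


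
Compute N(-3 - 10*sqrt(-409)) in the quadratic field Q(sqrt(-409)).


N(a + b*sqrt(d)) = a^2 - d*b^2
= (-3)^2 - (-409)*(-10)^2
= 9 + 40900
= 40909

40909


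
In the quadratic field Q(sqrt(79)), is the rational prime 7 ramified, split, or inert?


K = Q(sqrt(79)). Since d mod 4 = 3, disc(K) = 316.
Check p | disc: 316 mod 7 = 1.
p does not divide disc. Compute Legendre symbol (d/p):
2^((7-1)/2) mod 7 = 1
(d/p) = 1, so p splits: (p) = P*P' with e=1, f=1, g=2.
Therefore p is split.

split


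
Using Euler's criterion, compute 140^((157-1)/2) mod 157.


p = 157 is prime and the exponent is (p-1)/2 = 78, so by Euler's criterion 140^78 = (140/157) = +1 or -1 mod 157.
Compute by square-and-multiply:
  78 = 64 + 8 + 4 + 2 (binary 1001110)
  Repeated squaring mod 157: 140^1 = 140, 140^2 = 132, 140^4 = 154, 140^8 = 9, 140^16 = 81, 140^32 = 124, 140^64 = 147
  140^78 = 140^64 * 140^8 * 140^4 * 140^2 = 147 * 9 * 154 * 132 mod 157
    147 * 9 = 1323 = 67 mod 157
    67 * 154 = 10318 = 113 mod 157
    113 * 132 = 14916 = 1 mod 157
  140^78 = 1 mod 157
Result 1: 140 is a quadratic residue mod 157.
140^78 mod 157 = 1

1


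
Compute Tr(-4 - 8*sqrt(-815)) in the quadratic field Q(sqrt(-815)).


Tr(a + b*sqrt(d)) = (a + b*sqrt(d)) + (a - b*sqrt(d)) = 2a
= 2 * (-4)
= -8

-8


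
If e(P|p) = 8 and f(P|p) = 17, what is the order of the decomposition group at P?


|D_P| = e * f
= 8 * 17
= 136

136


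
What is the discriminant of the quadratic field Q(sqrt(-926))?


For K = Q(sqrt(d)) with d squarefree: disc(K) = d if d = 1 mod 4, and disc(K) = 4d if d = 2 or 3 mod 4.
Here d = -926, and d mod 4 = 2.
d = 2 mod 4, not 1 (O_K = Z[sqrt(d)]), so disc(K) = 4d = 4 * (-926) = -3704

-3704


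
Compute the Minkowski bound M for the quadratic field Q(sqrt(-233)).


d = -233, d mod 4 = 3, so disc(K) = 4d = -932; |disc(K)| = 932
Imaginary quadratic field, so n = 2, s = r2 = 1, r1 = 0
M = (n!/n^n) * (4/pi)^s * sqrt(|disc(K)|) = (2!/2^2) * (4/pi)^1 * sqrt(932)
= 0.5 * 1.273240 * 30.528675
= 19.4352

19.4352


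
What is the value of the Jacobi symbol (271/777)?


Compute (271/777) via quadratic reciprocity:
  reciprocity: (271/777) -> +(777/271)
  reduce: (235/271)
  reciprocity: (235/271) -> -(271/235)
  reduce: (36/235)
  pull out 2: (2/235) = -1  (since 235 mod 8 = 3)
  pull out 2: (2/235) = -1  (since 235 mod 8 = 3)
  reciprocity: (9/235) -> +(235/9)
  reduce: (1/9)
  (1/9) = 1
Product of signs = -1

-1


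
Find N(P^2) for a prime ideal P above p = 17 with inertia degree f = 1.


N(P^a) = p^(a*f)
= 17^(2*1)
= 17^2
= 289

289


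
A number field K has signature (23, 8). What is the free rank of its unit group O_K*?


By Dirichlet's unit theorem:
rank = r1 + r2 - 1
= 23 + 8 - 1
= 30

30


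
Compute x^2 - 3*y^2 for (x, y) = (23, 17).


x^2 - d*y^2
= 23^2 - 3*17^2
= 529 - 867
= -338

-338


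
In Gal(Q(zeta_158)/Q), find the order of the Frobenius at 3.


The Frobenius at p in Gal(Q(zeta_n)/Q) = (Z/nZ)* is the class of p, so its order is ord_158(3), the smallest k >= 1 with 3^k = 1 mod 158.
n = 158 = 2 * 79, phi(158) = 78; the order divides phi(n).
Divisors of 78: 1, 2, 3, 6, 13, 26, 39, 78
Repeated squaring mod 158: 3^1 = 3, 3^2 = 9, 3^4 = 81, 3^8 = 83, 3^16 = 95, 3^32 = 19, 3^64 = 45
Test divisors in increasing order:
  k=1: 3^1 = 3 mod 158
  k=2: 3^2 = 9 mod 158
  k=3: 3^3 = 9 * 3 = 27 mod 158
  k=6: 3^6 = 81 * 9 = 97 mod 158
  k=13: 3^13 = 83 * 81 * 3 = 103 mod 158
  k=26: 3^26 = 95 * 83 * 9 = 23 mod 158
  k=39: 3^39 = 19 * 81 * 9 * 3 = 157 mod 158
  k=78: 3^78 = 45 * 83 * 81 * 9 = 1 mod 158  <- first divisor giving 1
Order = 78

78


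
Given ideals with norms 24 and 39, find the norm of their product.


N(IJ) = N(I) * N(J)
= 24 * 39
= 936

936


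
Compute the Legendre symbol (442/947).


p = 947 is prime, so compute (442/947) with the reciprocity algorithm (Jacobi-symbol steps: pull out 2s via (2/n), flip via reciprocity, reduce):
  pull out 2: (2/947) = -1  (since 947 mod 8 = 3)
  reciprocity: (221/947) -> +(947/221)
  reduce: (63/221)
  reciprocity: (63/221) -> +(221/63)
  reduce: (32/63)
  pull out 2: (2/63) = +1  (since 63 mod 8 = 7)
  pull out 2: (2/63) = +1  (since 63 mod 8 = 7)
  pull out 2: (2/63) = +1  (since 63 mod 8 = 7)
  pull out 2: (2/63) = +1  (since 63 mod 8 = 7)
  pull out 2: (2/63) = +1  (since 63 mod 8 = 7)
  (1/63) = 1
Product of signs = -1
(442/947) = -1

-1


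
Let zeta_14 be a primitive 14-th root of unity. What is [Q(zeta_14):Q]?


The degree equals Euler's totient phi(14).
14 = 2 * 7
phi(14) = 6

6


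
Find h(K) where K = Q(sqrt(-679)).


K = Q(sqrt(-679)). d mod 4 = 1, so D = disc(K) = d = -679
h(K) equals the number of primitive reduced positive-definite forms (a, b, c) = a*x^2 + b*x*y + c*y^2 with b^2 - 4ac = D,
where reduced means |b| <= a <= c, with b >= 0 whenever |b| = a or a = c, and primitive means gcd(a, b, c) = 1.
Reduced forces 3a^2 <= |D| = 679, so 1 <= a <= 15; b must have the parity of D, and c = (b^2 - D)/(4a) must be an integer >= a.
Enumerate a = 1..15, b in [-a, a]:
  a=1: (1, 1, 170)  [1]
  a=2: (2, -1, 85), (2, 1, 85)  [2]
  a=3: none
  a=4: (4, -3, 43), (4, 3, 43)  [2]
  a=5: (5, -1, 34), (5, 1, 34)  [2]
  a=6: none
  a=7: (7, 7, 26)  [1]
  a=8: (8, -5, 22), (8, 5, 22)  [2]
  a=9: none
  a=10: (10, -9, 19), (10, -1, 17), (10, 1, 17), (10, 9, 19)  [4]
  a=11: (11, -5, 16), (11, 5, 16)  [2]
  a=12: none
  a=13: (13, -7, 14), (13, 7, 14)  [2]
  a=14..15: none
Total reduced forms: 1 + 2 + 2 + 2 + 1 + 2 + 4 + 2 + 2 = 18
h = 18

18


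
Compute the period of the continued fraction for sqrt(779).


Run the CF algorithm for sqrt(779).
a_0 = floor(sqrt(779)) = 27; set m_0=0, q_0=1.
Recurrence: m' = q*a - m,  q' = (d - m'^2)/q,  a' = floor((a_0 + m')/q').
  step 1: m=27, q=50, a=1
  step 2: m=23, q=5, a=10
  step 3: m=27, q=10, a=5
  step 4: m=23, q=25, a=2
  step 5: m=27, q=2, a=27
  step 6: m=27, q=25, a=2
  step 7: m=23, q=10, a=5
  step 8: m=27, q=5, a=10
  step 9: m=23, q=50, a=1
  step 10: m=27, q=1, a=54
a_10 = 2*a_0 = 54, so the period closes here.
sqrt(779) = [27; 1, 10, 5, 2, 27, 2, 5, 10, 1, 54]
Period length = 10

10


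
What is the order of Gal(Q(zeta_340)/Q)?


|Gal(Q(zeta_340)/Q)| = phi(340)
= 128

128


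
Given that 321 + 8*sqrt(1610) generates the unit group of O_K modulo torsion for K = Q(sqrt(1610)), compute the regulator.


epsilon = 321 + 8*sqrt(1610)
= 641.9984
R = ln(641.9984)
= 6.4646

6.4646


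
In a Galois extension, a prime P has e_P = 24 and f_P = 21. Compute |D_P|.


|D_P| = e * f
= 24 * 21
= 504

504


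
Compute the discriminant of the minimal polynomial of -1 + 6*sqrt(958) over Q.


The element -1 + 6*sqrt(958) has minimal polynomial:
x^2 + 2*x - 34487
Discriminant = (2)^2 - 4*(-34487)
= 4 + 137948
= 137952

137952


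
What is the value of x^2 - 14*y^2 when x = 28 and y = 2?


x^2 - d*y^2
= 28^2 - 14*2^2
= 784 - 56
= 728

728


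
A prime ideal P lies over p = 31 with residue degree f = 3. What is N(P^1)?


N(P^a) = p^(a*f)
= 31^(1*3)
= 31^3
= 29791

29791


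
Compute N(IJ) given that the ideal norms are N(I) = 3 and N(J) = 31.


N(IJ) = N(I) * N(J)
= 3 * 31
= 93

93


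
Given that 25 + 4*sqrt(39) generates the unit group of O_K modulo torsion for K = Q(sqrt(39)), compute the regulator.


epsilon = 25 + 4*sqrt(39)
= 49.9800
R = ln(49.9800)
= 3.9116

3.9116


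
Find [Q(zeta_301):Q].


The degree equals Euler's totient phi(301).
301 = 7 * 43
phi(301) = 252

252


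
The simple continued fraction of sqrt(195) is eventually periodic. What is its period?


Run the CF algorithm for sqrt(195).
a_0 = floor(sqrt(195)) = 13; set m_0=0, q_0=1.
Recurrence: m' = q*a - m,  q' = (d - m'^2)/q,  a' = floor((a_0 + m')/q').
  step 1: m=13, q=26, a=1
  step 2: m=13, q=1, a=26
a_2 = 2*a_0 = 26, so the period closes here.
sqrt(195) = [13; 1, 26]
Period length = 2

2


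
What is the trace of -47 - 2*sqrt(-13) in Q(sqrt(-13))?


Tr(a + b*sqrt(d)) = (a + b*sqrt(d)) + (a - b*sqrt(d)) = 2a
= 2 * (-47)
= -94

-94


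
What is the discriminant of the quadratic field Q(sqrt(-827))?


For K = Q(sqrt(d)) with d squarefree: disc(K) = d if d = 1 mod 4, and disc(K) = 4d if d = 2 or 3 mod 4.
Here d = -827, and d mod 4 = 1.
d = 1 mod 4 (O_K = Z[(1+sqrt(d))/2]), so disc(K) = d = -827

-827


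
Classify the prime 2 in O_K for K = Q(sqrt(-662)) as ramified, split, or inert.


K = Q(sqrt(-662)). Since d mod 4 = 2, disc(K) = -2648.
Check p | disc: -2648 mod 2 = 0.
p divides disc, so p ramifies: (p) = P^2 with e=2, f=1, g=1.
Therefore p is ramified.

ramified


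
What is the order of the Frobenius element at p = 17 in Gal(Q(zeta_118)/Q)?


The Frobenius at p in Gal(Q(zeta_n)/Q) = (Z/nZ)* is the class of p, so its order is ord_118(17), the smallest k >= 1 with 17^k = 1 mod 118.
n = 118 = 2 * 59, phi(118) = 58; the order divides phi(n).
Divisors of 58: 1, 2, 29, 58
Repeated squaring mod 118: 17^1 = 17, 17^2 = 53, 17^4 = 95, 17^8 = 57, 17^16 = 63, 17^32 = 75
Test divisors in increasing order:
  k=1: 17^1 = 17 mod 118
  k=2: 17^2 = 53 mod 118
  k=29: 17^29 = 63 * 57 * 95 * 17 = 1 mod 118  <- first divisor giving 1
Order = 29

29


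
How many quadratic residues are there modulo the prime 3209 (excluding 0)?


For prime p, the number of non-zero quadratic residues is (p-1)/2.
= (3209-1)/2
= 1604

1604


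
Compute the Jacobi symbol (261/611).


Compute (261/611) via quadratic reciprocity:
  reciprocity: (261/611) -> +(611/261)
  reduce: (89/261)
  reciprocity: (89/261) -> +(261/89)
  reduce: (83/89)
  reciprocity: (83/89) -> +(89/83)
  reduce: (6/83)
  pull out 2: (2/83) = -1  (since 83 mod 8 = 3)
  reciprocity: (3/83) -> -(83/3)
  reduce: (2/3)
  pull out 2: (2/3) = -1  (since 3 mod 8 = 3)
  (1/3) = 1
Product of signs = -1

-1


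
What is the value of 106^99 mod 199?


p = 199 is prime and the exponent is (p-1)/2 = 99, so by Euler's criterion 106^99 = (106/199) = +1 or -1 mod 199.
Compute by square-and-multiply:
  99 = 64 + 32 + 2 + 1 (binary 1100011)
  Repeated squaring mod 199: 106^1 = 106, 106^2 = 92, 106^4 = 106, 106^8 = 92, 106^16 = 106, 106^32 = 92, 106^64 = 106
  106^99 = 106^64 * 106^32 * 106^2 * 106^1 = 106 * 92 * 92 * 106 mod 199
    106 * 92 = 9752 = 1 mod 199
    1 * 92 = 92 = 92 mod 199
    92 * 106 = 9752 = 1 mod 199
  106^99 = 1 mod 199
Result 1: 106 is a quadratic residue mod 199.
106^99 mod 199 = 1

1


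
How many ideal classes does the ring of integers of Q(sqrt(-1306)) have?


K = Q(sqrt(-1306)). d mod 4 = 2, so D = disc(K) = 4d = -5224
h(K) equals the number of primitive reduced positive-definite forms (a, b, c) = a*x^2 + b*x*y + c*y^2 with b^2 - 4ac = D,
where reduced means |b| <= a <= c, with b >= 0 whenever |b| = a or a = c, and primitive means gcd(a, b, c) = 1.
Reduced forces 3a^2 <= |D| = 5224, so 1 <= a <= 41; b must have the parity of D, and c = (b^2 - D)/(4a) must be an integer >= a.
Enumerate a = 1..41, b in [-a, a]:
  a=1: (1, 0, 1306)  [1]
  a=2: (2, 0, 653)  [1]
  a=3..4: none
  a=5: (5, -4, 262), (5, 4, 262)  [2]
  a=6..9: none
  a=10: (10, -4, 131), (10, 4, 131)  [2]
  a=11: (11, -10, 121), (11, 10, 121)  [2]
  a=12..18: none
  a=19: (19, -18, 73), (19, 18, 73)  [2]
  a=20..21: none
  a=22: (22, -12, 61), (22, 12, 61)  [2]
  a=23..24: none
  a=25: (25, -24, 58), (25, 24, 58)  [2]
  a=26..28: none
  a=29: (29, -24, 50), (29, 24, 50)  [2]
  a=30..36: none
  a=37: (37, -20, 38), (37, 20, 38)  [2]
  a=38..41: none
Total reduced forms: 1 + 1 + 2 + 2 + 2 + 2 + 2 + 2 + 2 + 2 = 18
h = 18

18


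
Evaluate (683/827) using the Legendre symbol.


p = 827 is prime, so compute (683/827) with the reciprocity algorithm (Jacobi-symbol steps: pull out 2s via (2/n), flip via reciprocity, reduce):
  reciprocity: (683/827) -> -(827/683)
  reduce: (144/683)
  pull out 2: (2/683) = -1  (since 683 mod 8 = 3)
  pull out 2: (2/683) = -1  (since 683 mod 8 = 3)
  pull out 2: (2/683) = -1  (since 683 mod 8 = 3)
  pull out 2: (2/683) = -1  (since 683 mod 8 = 3)
  reciprocity: (9/683) -> +(683/9)
  reduce: (8/9)
  pull out 2: (2/9) = +1  (since 9 mod 8 = 1)
  pull out 2: (2/9) = +1  (since 9 mod 8 = 1)
  pull out 2: (2/9) = +1  (since 9 mod 8 = 1)
  (1/9) = 1
Product of signs = -1
(683/827) = -1

-1


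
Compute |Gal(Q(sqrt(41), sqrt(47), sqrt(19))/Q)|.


The 3 square roots of distinct primes are multiplicatively independent over Q,
so [K:Q] = 2^3 and Gal(K/Q) is isomorphic to (Z/2Z)^3.
|Gal| = 2^3 = 8

8


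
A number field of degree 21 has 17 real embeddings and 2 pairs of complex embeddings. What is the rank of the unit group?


By Dirichlet's unit theorem:
rank = r1 + r2 - 1
= 17 + 2 - 1
= 18

18


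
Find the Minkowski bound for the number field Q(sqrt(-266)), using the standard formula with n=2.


d = -266, d mod 4 = 2, so disc(K) = 4d = -1064; |disc(K)| = 1064
Imaginary quadratic field, so n = 2, s = r2 = 1, r1 = 0
M = (n!/n^n) * (4/pi)^s * sqrt(|disc(K)|) = (2!/2^2) * (4/pi)^1 * sqrt(1064)
= 0.5 * 1.273240 * 32.619013
= 20.7659

20.7659


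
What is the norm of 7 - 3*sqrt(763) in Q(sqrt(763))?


N(a + b*sqrt(d)) = a^2 - d*b^2
= (7)^2 - (763)*(-3)^2
= 49 - 6867
= -6818

-6818


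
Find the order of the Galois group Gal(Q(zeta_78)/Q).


|Gal(Q(zeta_78)/Q)| = phi(78)
= 24

24


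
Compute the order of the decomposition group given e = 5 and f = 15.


|D_P| = e * f
= 5 * 15
= 75

75


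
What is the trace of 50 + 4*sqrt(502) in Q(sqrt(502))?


Tr(a + b*sqrt(d)) = (a + b*sqrt(d)) + (a - b*sqrt(d)) = 2a
= 2 * (50)
= 100

100


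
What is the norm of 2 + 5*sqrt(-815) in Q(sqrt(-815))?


N(a + b*sqrt(d)) = a^2 - d*b^2
= (2)^2 - (-815)*(5)^2
= 4 + 20375
= 20379

20379


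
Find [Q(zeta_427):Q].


The degree equals Euler's totient phi(427).
427 = 7 * 61
phi(427) = 360

360


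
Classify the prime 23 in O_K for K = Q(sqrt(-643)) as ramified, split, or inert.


K = Q(sqrt(-643)). Since d mod 4 = 1, disc(K) = -643.
Check p | disc: -643 mod 23 = 1.
p does not divide disc. Compute Legendre symbol (d/p):
1^((23-1)/2) mod 23 = 1
(d/p) = 1, so p splits: (p) = P*P' with e=1, f=1, g=2.
Therefore p is split.

split


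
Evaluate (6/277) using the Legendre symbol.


p = 277 is prime, so compute (6/277) with the reciprocity algorithm (Jacobi-symbol steps: pull out 2s via (2/n), flip via reciprocity, reduce):
  pull out 2: (2/277) = -1  (since 277 mod 8 = 5)
  reciprocity: (3/277) -> +(277/3)
  reduce: (1/3)
  (1/3) = 1
Product of signs = -1
(6/277) = -1

-1


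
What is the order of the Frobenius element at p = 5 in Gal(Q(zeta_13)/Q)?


The Frobenius at p in Gal(Q(zeta_n)/Q) = (Z/nZ)* is the class of p, so its order is ord_13(5), the smallest k >= 1 with 5^k = 1 mod 13.
n = 13 = 13, phi(13) = 12; the order divides phi(n).
Divisors of 12: 1, 2, 3, 4, 6, 12
Repeated squaring mod 13: 5^1 = 5, 5^2 = 12, 5^4 = 1, 5^8 = 1
Test divisors in increasing order:
  k=1: 5^1 = 5 mod 13
  k=2: 5^2 = 12 mod 13
  k=3: 5^3 = 12 * 5 = 8 mod 13
  k=4: 5^4 = 1 mod 13  <- first divisor giving 1
Order = 4

4


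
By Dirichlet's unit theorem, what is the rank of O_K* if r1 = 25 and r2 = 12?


By Dirichlet's unit theorem:
rank = r1 + r2 - 1
= 25 + 12 - 1
= 36

36


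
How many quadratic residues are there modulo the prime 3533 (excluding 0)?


For prime p, the number of non-zero quadratic residues is (p-1)/2.
= (3533-1)/2
= 1766

1766


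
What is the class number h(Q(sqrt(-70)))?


K = Q(sqrt(-70)). d mod 4 = 2, so D = disc(K) = 4d = -280
h(K) equals the number of primitive reduced positive-definite forms (a, b, c) = a*x^2 + b*x*y + c*y^2 with b^2 - 4ac = D,
where reduced means |b| <= a <= c, with b >= 0 whenever |b| = a or a = c, and primitive means gcd(a, b, c) = 1.
Reduced forces 3a^2 <= |D| = 280, so 1 <= a <= 9; b must have the parity of D, and c = (b^2 - D)/(4a) must be an integer >= a.
Enumerate a = 1..9, b in [-a, a]:
  a=1: (1, 0, 70)  [1]
  a=2: (2, 0, 35)  [1]
  a=3..4: none
  a=5: (5, 0, 14)  [1]
  a=6: none
  a=7: (7, 0, 10)  [1]
  a=8..9: none
Total reduced forms: 1 + 1 + 1 + 1 = 4
h = 4

4


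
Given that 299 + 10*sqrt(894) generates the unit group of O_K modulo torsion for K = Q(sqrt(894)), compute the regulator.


epsilon = 299 + 10*sqrt(894)
= 597.9983
R = ln(597.9983)
= 6.3936

6.3936


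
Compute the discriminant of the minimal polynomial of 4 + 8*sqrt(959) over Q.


The element 4 + 8*sqrt(959) has minimal polynomial:
x^2 - 8*x - 61360
Discriminant = (-8)^2 - 4*(-61360)
= 64 + 245440
= 245504

245504


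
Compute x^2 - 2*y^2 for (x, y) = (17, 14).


x^2 - d*y^2
= 17^2 - 2*14^2
= 289 - 392
= -103

-103


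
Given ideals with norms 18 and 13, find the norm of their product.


N(IJ) = N(I) * N(J)
= 18 * 13
= 234

234


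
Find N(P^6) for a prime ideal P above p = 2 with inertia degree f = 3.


N(P^a) = p^(a*f)
= 2^(6*3)
= 2^18
= 262144

262144


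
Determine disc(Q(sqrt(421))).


For K = Q(sqrt(d)) with d squarefree: disc(K) = d if d = 1 mod 4, and disc(K) = 4d if d = 2 or 3 mod 4.
Here d = 421, and d mod 4 = 1.
d = 1 mod 4 (O_K = Z[(1+sqrt(d))/2]), so disc(K) = d = 421

421


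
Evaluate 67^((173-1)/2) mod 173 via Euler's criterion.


p = 173 is prime and the exponent is (p-1)/2 = 86, so by Euler's criterion 67^86 = (67/173) = +1 or -1 mod 173.
Compute by square-and-multiply:
  86 = 64 + 16 + 4 + 2 (binary 1010110)
  Repeated squaring mod 173: 67^1 = 67, 67^2 = 164, 67^4 = 81, 67^8 = 160, 67^16 = 169, 67^32 = 16, 67^64 = 83
  67^86 = 67^64 * 67^16 * 67^4 * 67^2 = 83 * 169 * 81 * 164 mod 173
    83 * 169 = 14027 = 14 mod 173
    14 * 81 = 1134 = 96 mod 173
    96 * 164 = 15744 = 1 mod 173
  67^86 = 1 mod 173
Result 1: 67 is a quadratic residue mod 173.
67^86 mod 173 = 1

1


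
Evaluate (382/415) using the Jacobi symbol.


Compute (382/415) via quadratic reciprocity:
  pull out 2: (2/415) = +1  (since 415 mod 8 = 7)
  reciprocity: (191/415) -> -(415/191)
  reduce: (33/191)
  reciprocity: (33/191) -> +(191/33)
  reduce: (26/33)
  pull out 2: (2/33) = +1  (since 33 mod 8 = 1)
  reciprocity: (13/33) -> +(33/13)
  reduce: (7/13)
  reciprocity: (7/13) -> +(13/7)
  reduce: (6/7)
  pull out 2: (2/7) = +1  (since 7 mod 8 = 7)
  reciprocity: (3/7) -> -(7/3)
  reduce: (1/3)
  (1/3) = 1
Product of signs = 1

1


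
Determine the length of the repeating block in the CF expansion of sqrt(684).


Run the CF algorithm for sqrt(684).
a_0 = floor(sqrt(684)) = 26; set m_0=0, q_0=1.
Recurrence: m' = q*a - m,  q' = (d - m'^2)/q,  a' = floor((a_0 + m')/q').
  step 1: m=26, q=8, a=6
  step 2: m=22, q=25, a=1
  step 3: m=3, q=27, a=1
  step 4: m=24, q=4, a=12
  step 5: m=24, q=27, a=1
  step 6: m=3, q=25, a=1
  step 7: m=22, q=8, a=6
  step 8: m=26, q=1, a=52
a_8 = 2*a_0 = 52, so the period closes here.
sqrt(684) = [26; 6, 1, 1, 12, 1, 1, 6, 52]
Period length = 8

8


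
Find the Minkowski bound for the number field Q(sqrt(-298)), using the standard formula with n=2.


d = -298, d mod 4 = 2, so disc(K) = 4d = -1192; |disc(K)| = 1192
Imaginary quadratic field, so n = 2, s = r2 = 1, r1 = 0
M = (n!/n^n) * (4/pi)^s * sqrt(|disc(K)|) = (2!/2^2) * (4/pi)^1 * sqrt(1192)
= 0.5 * 1.273240 * 34.525353
= 21.9795

21.9795


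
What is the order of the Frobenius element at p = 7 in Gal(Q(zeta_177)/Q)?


The Frobenius at p in Gal(Q(zeta_n)/Q) = (Z/nZ)* is the class of p, so its order is ord_177(7), the smallest k >= 1 with 7^k = 1 mod 177.
n = 177 = 3 * 59, phi(177) = 116; the order divides phi(n).
Divisors of 116: 1, 2, 4, 29, 58, 116
Repeated squaring mod 177: 7^1 = 7, 7^2 = 49, 7^4 = 100, 7^8 = 88, 7^16 = 133, 7^32 = 166, 7^64 = 121
Test divisors in increasing order:
  k=1: 7^1 = 7 mod 177
  k=2: 7^2 = 49 mod 177
  k=4: 7^4 = 100 mod 177
  k=29: 7^29 = 133 * 88 * 100 * 7 = 1 mod 177  <- first divisor giving 1
Order = 29

29


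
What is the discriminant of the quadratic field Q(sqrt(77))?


For K = Q(sqrt(d)) with d squarefree: disc(K) = d if d = 1 mod 4, and disc(K) = 4d if d = 2 or 3 mod 4.
Here d = 77, and d mod 4 = 1.
d = 1 mod 4 (O_K = Z[(1+sqrt(d))/2]), so disc(K) = d = 77

77


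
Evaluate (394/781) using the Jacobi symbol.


Compute (394/781) via quadratic reciprocity:
  pull out 2: (2/781) = -1  (since 781 mod 8 = 5)
  reciprocity: (197/781) -> +(781/197)
  reduce: (190/197)
  pull out 2: (2/197) = -1  (since 197 mod 8 = 5)
  reciprocity: (95/197) -> +(197/95)
  reduce: (7/95)
  reciprocity: (7/95) -> -(95/7)
  reduce: (4/7)
  pull out 2: (2/7) = +1  (since 7 mod 8 = 7)
  pull out 2: (2/7) = +1  (since 7 mod 8 = 7)
  (1/7) = 1
Product of signs = -1

-1


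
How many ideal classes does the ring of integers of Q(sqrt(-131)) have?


K = Q(sqrt(-131)). d mod 4 = 1, so D = disc(K) = d = -131
h(K) equals the number of primitive reduced positive-definite forms (a, b, c) = a*x^2 + b*x*y + c*y^2 with b^2 - 4ac = D,
where reduced means |b| <= a <= c, with b >= 0 whenever |b| = a or a = c, and primitive means gcd(a, b, c) = 1.
Reduced forces 3a^2 <= |D| = 131, so 1 <= a <= 6; b must have the parity of D, and c = (b^2 - D)/(4a) must be an integer >= a.
Enumerate a = 1..6, b in [-a, a]:
  a=1: (1, 1, 33)  [1]
  a=2: none
  a=3: (3, -1, 11), (3, 1, 11)  [2]
  a=4: none
  a=5: (5, -3, 7), (5, 3, 7)  [2]
  a=6: none
Total reduced forms: 1 + 2 + 2 = 5
h = 5

5


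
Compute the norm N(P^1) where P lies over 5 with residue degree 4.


N(P^a) = p^(a*f)
= 5^(1*4)
= 5^4
= 625

625


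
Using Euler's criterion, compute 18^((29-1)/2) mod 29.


p = 29 is prime and the exponent is (p-1)/2 = 14, so by Euler's criterion 18^14 = (18/29) = +1 or -1 mod 29.
Compute by square-and-multiply:
  14 = 8 + 4 + 2 (binary 1110)
  Repeated squaring mod 29: 18^1 = 18, 18^2 = 5, 18^4 = 25, 18^8 = 16
  18^14 = 18^8 * 18^4 * 18^2 = 16 * 25 * 5 mod 29
    16 * 25 = 400 = 23 mod 29
    23 * 5 = 115 = 28 mod 29
  18^14 = 28 mod 29
Result 28 = p - 1 = -1 mod 29: 18 is a quadratic non-residue mod 29. As a residue in [0, p-1] the value is 28.
18^14 mod 29 = 28

28


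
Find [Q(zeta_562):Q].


The degree equals Euler's totient phi(562).
562 = 2 * 281
phi(562) = 280

280


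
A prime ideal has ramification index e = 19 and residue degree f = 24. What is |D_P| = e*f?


|D_P| = e * f
= 19 * 24
= 456

456


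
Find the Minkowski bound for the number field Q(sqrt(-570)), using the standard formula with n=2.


d = -570, d mod 4 = 2, so disc(K) = 4d = -2280; |disc(K)| = 2280
Imaginary quadratic field, so n = 2, s = r2 = 1, r1 = 0
M = (n!/n^n) * (4/pi)^s * sqrt(|disc(K)|) = (2!/2^2) * (4/pi)^1 * sqrt(2280)
= 0.5 * 1.273240 * 47.749346
= 30.3982

30.3982


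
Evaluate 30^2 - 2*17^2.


x^2 - d*y^2
= 30^2 - 2*17^2
= 900 - 578
= 322

322


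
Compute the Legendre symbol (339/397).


p = 397 is prime, so compute (339/397) with the reciprocity algorithm (Jacobi-symbol steps: pull out 2s via (2/n), flip via reciprocity, reduce):
  reciprocity: (339/397) -> +(397/339)
  reduce: (58/339)
  pull out 2: (2/339) = -1  (since 339 mod 8 = 3)
  reciprocity: (29/339) -> +(339/29)
  reduce: (20/29)
  pull out 2: (2/29) = -1  (since 29 mod 8 = 5)
  pull out 2: (2/29) = -1  (since 29 mod 8 = 5)
  reciprocity: (5/29) -> +(29/5)
  reduce: (4/5)
  pull out 2: (2/5) = -1  (since 5 mod 8 = 5)
  pull out 2: (2/5) = -1  (since 5 mod 8 = 5)
  (1/5) = 1
Product of signs = -1
(339/397) = -1

-1


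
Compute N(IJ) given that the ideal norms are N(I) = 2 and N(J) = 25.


N(IJ) = N(I) * N(J)
= 2 * 25
= 50

50


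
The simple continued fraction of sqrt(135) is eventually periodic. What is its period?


Run the CF algorithm for sqrt(135).
a_0 = floor(sqrt(135)) = 11; set m_0=0, q_0=1.
Recurrence: m' = q*a - m,  q' = (d - m'^2)/q,  a' = floor((a_0 + m')/q').
  step 1: m=11, q=14, a=1
  step 2: m=3, q=9, a=1
  step 3: m=6, q=11, a=1
  step 4: m=5, q=10, a=1
  step 5: m=5, q=11, a=1
  step 6: m=6, q=9, a=1
  step 7: m=3, q=14, a=1
  step 8: m=11, q=1, a=22
a_8 = 2*a_0 = 22, so the period closes here.
sqrt(135) = [11; 1, 1, 1, 1, 1, 1, 1, 22]
Period length = 8

8


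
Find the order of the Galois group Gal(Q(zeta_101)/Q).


|Gal(Q(zeta_101)/Q)| = phi(101)
= 100

100


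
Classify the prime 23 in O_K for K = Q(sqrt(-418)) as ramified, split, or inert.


K = Q(sqrt(-418)). Since d mod 4 = 2, disc(K) = -1672.
Check p | disc: -1672 mod 23 = 7.
p does not divide disc. Compute Legendre symbol (d/p):
19^((23-1)/2) mod 23 = -1
(d/p) = -1, so p is inert: (p) stays prime with e=1, f=2, g=1.
Therefore p is inert.

inert


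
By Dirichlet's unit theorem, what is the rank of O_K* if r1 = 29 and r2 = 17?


By Dirichlet's unit theorem:
rank = r1 + r2 - 1
= 29 + 17 - 1
= 45

45


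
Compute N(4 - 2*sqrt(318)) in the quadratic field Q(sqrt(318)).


N(a + b*sqrt(d)) = a^2 - d*b^2
= (4)^2 - (318)*(-2)^2
= 16 - 1272
= -1256

-1256


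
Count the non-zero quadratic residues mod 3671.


For prime p, the number of non-zero quadratic residues is (p-1)/2.
= (3671-1)/2
= 1835

1835


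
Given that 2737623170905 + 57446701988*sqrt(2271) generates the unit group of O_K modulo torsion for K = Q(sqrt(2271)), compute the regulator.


epsilon = 2737623170905 + 57446701988*sqrt(2271)
= 5.4752e+12
R = ln(5.4752e+12)
= 29.3313

29.3313


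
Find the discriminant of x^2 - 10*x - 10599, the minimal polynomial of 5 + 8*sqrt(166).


The element 5 + 8*sqrt(166) has minimal polynomial:
x^2 - 10*x - 10599
Discriminant = (-10)^2 - 4*(-10599)
= 100 + 42396
= 42496

42496


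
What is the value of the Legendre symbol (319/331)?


p = 331 is prime, so compute (319/331) with the reciprocity algorithm (Jacobi-symbol steps: pull out 2s via (2/n), flip via reciprocity, reduce):
  reciprocity: (319/331) -> -(331/319)
  reduce: (12/319)
  pull out 2: (2/319) = +1  (since 319 mod 8 = 7)
  pull out 2: (2/319) = +1  (since 319 mod 8 = 7)
  reciprocity: (3/319) -> -(319/3)
  reduce: (1/3)
  (1/3) = 1
Product of signs = 1
(319/331) = 1

1


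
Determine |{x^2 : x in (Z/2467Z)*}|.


For prime p, the number of non-zero quadratic residues is (p-1)/2.
= (2467-1)/2
= 1233

1233


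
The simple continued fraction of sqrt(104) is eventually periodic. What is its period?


Run the CF algorithm for sqrt(104).
a_0 = floor(sqrt(104)) = 10; set m_0=0, q_0=1.
Recurrence: m' = q*a - m,  q' = (d - m'^2)/q,  a' = floor((a_0 + m')/q').
  step 1: m=10, q=4, a=5
  step 2: m=10, q=1, a=20
a_2 = 2*a_0 = 20, so the period closes here.
sqrt(104) = [10; 5, 20]
Period length = 2

2


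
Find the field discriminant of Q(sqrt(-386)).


For K = Q(sqrt(d)) with d squarefree: disc(K) = d if d = 1 mod 4, and disc(K) = 4d if d = 2 or 3 mod 4.
Here d = -386, and d mod 4 = 2.
d = 2 mod 4, not 1 (O_K = Z[sqrt(d)]), so disc(K) = 4d = 4 * (-386) = -1544

-1544


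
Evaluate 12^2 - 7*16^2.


x^2 - d*y^2
= 12^2 - 7*16^2
= 144 - 1792
= -1648

-1648


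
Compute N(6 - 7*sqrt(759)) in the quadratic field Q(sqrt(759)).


N(a + b*sqrt(d)) = a^2 - d*b^2
= (6)^2 - (759)*(-7)^2
= 36 - 37191
= -37155

-37155


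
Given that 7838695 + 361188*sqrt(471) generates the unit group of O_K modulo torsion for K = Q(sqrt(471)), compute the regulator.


epsilon = 7838695 + 361188*sqrt(471)
= 1.5677e+07
R = ln(1.5677e+07)
= 16.5677

16.5677


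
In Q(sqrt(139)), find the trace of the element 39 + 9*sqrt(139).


Tr(a + b*sqrt(d)) = (a + b*sqrt(d)) + (a - b*sqrt(d)) = 2a
= 2 * (39)
= 78

78


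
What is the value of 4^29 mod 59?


p = 59 is prime and the exponent is (p-1)/2 = 29, so by Euler's criterion 4^29 = (4/59) = +1 or -1 mod 59.
Compute by square-and-multiply:
  29 = 16 + 8 + 4 + 1 (binary 11101)
  Repeated squaring mod 59: 4^1 = 4, 4^2 = 16, 4^4 = 20, 4^8 = 46, 4^16 = 51
  4^29 = 4^16 * 4^8 * 4^4 * 4^1 = 51 * 46 * 20 * 4 mod 59
    51 * 46 = 2346 = 45 mod 59
    45 * 20 = 900 = 15 mod 59
    15 * 4 = 60 = 1 mod 59
  4^29 = 1 mod 59
Result 1: 4 is a quadratic residue mod 59.
4^29 mod 59 = 1

1


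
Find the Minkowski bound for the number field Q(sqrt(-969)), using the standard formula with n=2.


d = -969, d mod 4 = 3, so disc(K) = 4d = -3876; |disc(K)| = 3876
Imaginary quadratic field, so n = 2, s = r2 = 1, r1 = 0
M = (n!/n^n) * (4/pi)^s * sqrt(|disc(K)|) = (2!/2^2) * (4/pi)^1 * sqrt(3876)
= 0.5 * 1.273240 * 62.257530
= 39.6344

39.6344


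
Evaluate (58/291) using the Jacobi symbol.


Compute (58/291) via quadratic reciprocity:
  pull out 2: (2/291) = -1  (since 291 mod 8 = 3)
  reciprocity: (29/291) -> +(291/29)
  reduce: (1/29)
  (1/29) = 1
Product of signs = -1

-1


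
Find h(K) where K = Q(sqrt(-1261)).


K = Q(sqrt(-1261)). d mod 4 = 3, so D = disc(K) = 4d = -5044
h(K) equals the number of primitive reduced positive-definite forms (a, b, c) = a*x^2 + b*x*y + c*y^2 with b^2 - 4ac = D,
where reduced means |b| <= a <= c, with b >= 0 whenever |b| = a or a = c, and primitive means gcd(a, b, c) = 1.
Reduced forces 3a^2 <= |D| = 5044, so 1 <= a <= 41; b must have the parity of D, and c = (b^2 - D)/(4a) must be an integer >= a.
Enumerate a = 1..41, b in [-a, a]:
  a=1: (1, 0, 1261)  [1]
  a=2: (2, 2, 631)  [1]
  a=3..4: none
  a=5: (5, -4, 253), (5, 4, 253)  [2]
  a=6..9: none
  a=10: (10, -6, 127), (10, 6, 127)  [2]
  a=11: (11, -4, 115), (11, 4, 115)  [2]
  a=12: none
  a=13: (13, 0, 97)  [1]
  a=14..21: none
  a=22: (22, -18, 61), (22, 18, 61)  [2]
  a=23: (23, -4, 55), (23, 4, 55)  [2]
  a=24: none
  a=25: (25, -16, 53), (25, 16, 53)  [2]
  a=26: (26, 26, 55)  [1]
  a=27..30: none
  a=31: (31, -28, 47), (31, 28, 47)  [2]
  a=32..36: none
  a=37: (37, -32, 41), (37, 32, 41)  [2]
  a=38..41: none
Total reduced forms: 1 + 1 + 2 + 2 + 2 + 1 + 2 + 2 + 2 + 1 + 2 + 2 = 20
h = 20

20


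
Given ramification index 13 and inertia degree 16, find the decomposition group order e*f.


|D_P| = e * f
= 13 * 16
= 208

208
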